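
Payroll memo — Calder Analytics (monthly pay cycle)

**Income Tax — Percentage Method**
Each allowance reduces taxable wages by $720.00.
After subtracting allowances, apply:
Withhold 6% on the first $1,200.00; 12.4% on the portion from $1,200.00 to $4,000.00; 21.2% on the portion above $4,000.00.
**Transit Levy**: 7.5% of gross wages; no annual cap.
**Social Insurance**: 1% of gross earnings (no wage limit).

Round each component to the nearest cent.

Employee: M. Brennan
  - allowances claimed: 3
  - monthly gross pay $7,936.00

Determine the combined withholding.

$1,470.27

Income Tax: taxable = $7,936.00 − 3×$720.00 = $5,776.00
  $419.20 + 21.2% × ($5,776.00 − $4,000.00) = $419.20 + 21.2% × $1,776.00 = $795.71
Transit Levy: 7.5% × $7,936.00 = $595.20
Social Insurance: 1% × $7,936.00 = $79.36
Total: $795.71 + $595.20 + $79.36 = $1,470.27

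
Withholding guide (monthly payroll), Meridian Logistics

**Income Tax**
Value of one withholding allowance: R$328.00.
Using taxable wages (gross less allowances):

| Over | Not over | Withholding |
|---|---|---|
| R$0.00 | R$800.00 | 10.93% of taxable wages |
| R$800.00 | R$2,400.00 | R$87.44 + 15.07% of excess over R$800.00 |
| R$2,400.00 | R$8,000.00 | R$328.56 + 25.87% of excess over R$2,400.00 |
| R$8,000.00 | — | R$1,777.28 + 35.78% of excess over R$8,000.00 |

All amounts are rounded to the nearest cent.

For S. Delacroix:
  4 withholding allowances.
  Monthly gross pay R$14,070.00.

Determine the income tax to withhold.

R$3,479.69

Income Tax: taxable = R$14,070.00 − 4×R$328.00 = R$12,758.00
  R$1,777.28 + 35.78% × (R$12,758.00 − R$8,000.00) = R$1,777.28 + 35.78% × R$4,758.00 = R$3,479.69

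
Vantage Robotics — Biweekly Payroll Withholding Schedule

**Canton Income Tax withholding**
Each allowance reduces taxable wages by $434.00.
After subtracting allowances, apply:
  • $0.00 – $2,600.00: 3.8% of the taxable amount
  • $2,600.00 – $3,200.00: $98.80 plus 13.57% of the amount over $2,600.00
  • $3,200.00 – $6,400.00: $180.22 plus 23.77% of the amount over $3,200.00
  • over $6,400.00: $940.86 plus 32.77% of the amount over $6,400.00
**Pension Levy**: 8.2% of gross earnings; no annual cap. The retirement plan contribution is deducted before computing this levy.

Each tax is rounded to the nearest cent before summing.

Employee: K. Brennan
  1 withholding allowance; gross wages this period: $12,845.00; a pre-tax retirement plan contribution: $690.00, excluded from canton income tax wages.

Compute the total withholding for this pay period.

$3,681.26

Canton Income Tax: taxable = $12,845.00 − $690.00 − 1×$434.00 = $11,721.00
  $940.86 + 32.77% × ($11,721.00 − $6,400.00) = $940.86 + 32.77% × $5,321.00 = $2,684.55
Pension Levy: 8.2% × $12,155.00 = $996.71
Total: $2,684.55 + $996.71 = $3,681.26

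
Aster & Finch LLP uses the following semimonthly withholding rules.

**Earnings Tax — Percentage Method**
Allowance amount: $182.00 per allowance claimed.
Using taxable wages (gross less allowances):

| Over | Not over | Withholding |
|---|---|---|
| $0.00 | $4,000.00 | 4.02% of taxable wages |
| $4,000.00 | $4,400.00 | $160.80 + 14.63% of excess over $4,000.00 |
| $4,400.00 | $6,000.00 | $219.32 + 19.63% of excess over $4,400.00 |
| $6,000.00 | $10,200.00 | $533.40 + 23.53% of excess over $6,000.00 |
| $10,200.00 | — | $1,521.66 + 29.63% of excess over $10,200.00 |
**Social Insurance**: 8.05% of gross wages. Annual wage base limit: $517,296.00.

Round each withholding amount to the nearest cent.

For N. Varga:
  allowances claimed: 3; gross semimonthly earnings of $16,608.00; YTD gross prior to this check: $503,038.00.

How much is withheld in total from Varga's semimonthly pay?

$4,406.34

Earnings Tax: taxable = $16,608.00 − 3×$182.00 = $16,062.00
  $1,521.66 + 29.63% × ($16,062.00 − $10,200.00) = $1,521.66 + 29.63% × $5,862.00 = $3,258.57
Social Insurance: cap $517,296.00 − YTD $503,038.00 = $14,258.00 subject; 8.05% × $14,258.00 = $1,147.77
Total: $3,258.57 + $1,147.77 = $4,406.34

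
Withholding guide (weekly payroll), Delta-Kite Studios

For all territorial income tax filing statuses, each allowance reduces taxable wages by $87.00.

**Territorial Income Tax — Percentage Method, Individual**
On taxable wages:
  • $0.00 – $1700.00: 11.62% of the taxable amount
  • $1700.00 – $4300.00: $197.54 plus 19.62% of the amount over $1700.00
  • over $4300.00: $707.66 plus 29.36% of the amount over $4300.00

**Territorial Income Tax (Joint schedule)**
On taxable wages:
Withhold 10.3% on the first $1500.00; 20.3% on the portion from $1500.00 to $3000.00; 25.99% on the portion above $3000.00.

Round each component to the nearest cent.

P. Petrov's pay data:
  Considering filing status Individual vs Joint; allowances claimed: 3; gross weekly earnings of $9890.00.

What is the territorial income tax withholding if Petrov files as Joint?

Territorial Income Tax (Joint): taxable = $9890.00 − 3×$87.00 = $9629.00
  $459.00 + 25.99% × ($9629.00 − $3000.00) = $459.00 + 25.99% × $6629.00 = $2181.88

$2181.88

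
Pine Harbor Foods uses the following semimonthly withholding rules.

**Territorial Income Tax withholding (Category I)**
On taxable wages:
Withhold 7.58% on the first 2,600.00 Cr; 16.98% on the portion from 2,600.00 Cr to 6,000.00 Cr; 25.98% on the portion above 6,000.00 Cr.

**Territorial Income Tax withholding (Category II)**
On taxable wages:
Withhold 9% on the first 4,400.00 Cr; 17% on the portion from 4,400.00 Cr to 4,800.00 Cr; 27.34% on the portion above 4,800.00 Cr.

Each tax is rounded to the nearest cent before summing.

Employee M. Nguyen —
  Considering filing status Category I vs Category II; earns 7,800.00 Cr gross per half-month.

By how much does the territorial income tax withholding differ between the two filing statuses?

42.16 Cr

Territorial Income Tax (Category I): taxable = 7,800.00 Cr
  774.40 Cr + 25.98% × (7,800.00 Cr − 6,000.00 Cr) = 774.40 Cr + 25.98% × 1,800.00 Cr = 1,242.04 Cr
Territorial Income Tax (Category II): taxable = 7,800.00 Cr
  464.00 Cr + 27.34% × (7,800.00 Cr − 4,800.00 Cr) = 464.00 Cr + 27.34% × 3,000.00 Cr = 1,284.20 Cr
Difference: |1,242.04 Cr − 1,284.20 Cr| = 42.16 Cr (higher under Category II)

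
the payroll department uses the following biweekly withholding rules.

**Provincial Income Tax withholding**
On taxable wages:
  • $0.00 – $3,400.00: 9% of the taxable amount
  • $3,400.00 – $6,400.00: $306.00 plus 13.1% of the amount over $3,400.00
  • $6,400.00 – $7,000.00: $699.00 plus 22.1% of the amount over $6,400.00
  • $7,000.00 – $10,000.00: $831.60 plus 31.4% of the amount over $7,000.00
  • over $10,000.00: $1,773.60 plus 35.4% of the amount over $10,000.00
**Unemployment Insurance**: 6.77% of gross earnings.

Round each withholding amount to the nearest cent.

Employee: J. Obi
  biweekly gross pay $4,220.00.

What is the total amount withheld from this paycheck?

$699.11

Provincial Income Tax: taxable = $4,220.00
  $306.00 + 13.1% × ($4,220.00 − $3,400.00) = $306.00 + 13.1% × $820.00 = $413.42
Unemployment Insurance: 6.77% × $4,220.00 = $285.69
Total: $413.42 + $285.69 = $699.11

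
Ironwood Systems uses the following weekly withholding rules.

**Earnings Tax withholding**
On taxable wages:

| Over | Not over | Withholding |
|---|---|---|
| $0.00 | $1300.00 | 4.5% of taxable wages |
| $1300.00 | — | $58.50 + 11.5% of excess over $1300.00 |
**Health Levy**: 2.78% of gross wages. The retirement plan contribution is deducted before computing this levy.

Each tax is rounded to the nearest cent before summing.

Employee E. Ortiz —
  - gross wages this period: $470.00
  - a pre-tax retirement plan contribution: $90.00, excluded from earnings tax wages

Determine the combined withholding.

Earnings Tax: taxable = $470.00 − $90.00 = $380.00
  4.5% × $380.00 = $17.10
Health Levy: 2.78% × $380.00 = $10.56
Total: $17.10 + $10.56 = $27.66

$27.66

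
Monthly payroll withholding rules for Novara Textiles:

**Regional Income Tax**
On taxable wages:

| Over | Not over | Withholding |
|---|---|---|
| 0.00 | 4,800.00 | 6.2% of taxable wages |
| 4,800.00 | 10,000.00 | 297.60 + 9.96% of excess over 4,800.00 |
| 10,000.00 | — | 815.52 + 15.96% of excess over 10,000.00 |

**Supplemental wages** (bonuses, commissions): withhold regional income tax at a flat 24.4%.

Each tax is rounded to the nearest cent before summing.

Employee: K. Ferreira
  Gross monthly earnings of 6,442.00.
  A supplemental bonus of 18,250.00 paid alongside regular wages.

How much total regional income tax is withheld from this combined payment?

4,914.14

Regional Income Tax: taxable = 6,442.00
  297.60 + 9.96% × (6,442.00 − 4,800.00) = 297.60 + 9.96% × 1,642.00 = 461.14
Supplemental (24.4% flat on bonus): 24.4% × 18,250.00 = 4,453.00
Total regional income tax: 461.14 + 4,453.00 = 4,914.14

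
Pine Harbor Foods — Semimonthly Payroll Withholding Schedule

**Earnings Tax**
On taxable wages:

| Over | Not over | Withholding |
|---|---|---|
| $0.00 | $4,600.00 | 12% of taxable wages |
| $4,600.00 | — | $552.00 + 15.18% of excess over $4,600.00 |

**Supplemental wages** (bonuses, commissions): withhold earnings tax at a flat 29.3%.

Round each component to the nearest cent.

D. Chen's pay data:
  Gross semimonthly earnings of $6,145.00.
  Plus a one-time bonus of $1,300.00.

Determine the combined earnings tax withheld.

$1,167.43

Earnings Tax: taxable = $6,145.00
  $552.00 + 15.18% × ($6,145.00 − $4,600.00) = $552.00 + 15.18% × $1,545.00 = $786.53
Supplemental (29.3% flat on bonus): 29.3% × $1,300.00 = $380.90
Total earnings tax: $786.53 + $380.90 = $1,167.43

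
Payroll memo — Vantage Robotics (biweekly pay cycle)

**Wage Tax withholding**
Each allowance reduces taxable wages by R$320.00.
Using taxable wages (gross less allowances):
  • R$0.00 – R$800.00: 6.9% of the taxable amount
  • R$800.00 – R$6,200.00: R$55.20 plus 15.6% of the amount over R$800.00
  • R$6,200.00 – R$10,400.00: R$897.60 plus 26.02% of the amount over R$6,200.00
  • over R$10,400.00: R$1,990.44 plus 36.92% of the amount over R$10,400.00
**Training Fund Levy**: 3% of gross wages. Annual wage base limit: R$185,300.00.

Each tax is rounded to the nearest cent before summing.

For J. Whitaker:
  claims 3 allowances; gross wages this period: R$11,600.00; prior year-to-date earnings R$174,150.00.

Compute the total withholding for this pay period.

R$2,413.55

Wage Tax: taxable = R$11,600.00 − 3×R$320.00 = R$10,640.00
  R$1,990.44 + 36.92% × (R$10,640.00 − R$10,400.00) = R$1,990.44 + 36.92% × R$240.00 = R$2,079.05
Training Fund Levy: cap R$185,300.00 − YTD R$174,150.00 = R$11,150.00 subject; 3% × R$11,150.00 = R$334.50
Total: R$2,079.05 + R$334.50 = R$2,413.55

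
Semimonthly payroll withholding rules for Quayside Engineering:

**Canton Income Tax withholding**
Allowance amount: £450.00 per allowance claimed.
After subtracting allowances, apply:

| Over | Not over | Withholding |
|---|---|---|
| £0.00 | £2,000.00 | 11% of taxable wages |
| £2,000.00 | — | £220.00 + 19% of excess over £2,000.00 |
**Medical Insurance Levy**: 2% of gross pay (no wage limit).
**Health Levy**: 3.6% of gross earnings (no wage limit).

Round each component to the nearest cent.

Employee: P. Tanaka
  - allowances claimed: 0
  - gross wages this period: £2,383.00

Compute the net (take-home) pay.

Canton Income Tax: taxable = £2,383.00
  £220.00 + 19% × (£2,383.00 − £2,000.00) = £220.00 + 19% × £383.00 = £292.77
Medical Insurance Levy: 2% × £2,383.00 = £47.66
Health Levy: 3.6% × £2,383.00 = £85.79
Total withheld: £292.77 + £47.66 + £85.79 = £426.22
Net pay: £2,383.00 − £426.22 = £1,956.78

£1,956.78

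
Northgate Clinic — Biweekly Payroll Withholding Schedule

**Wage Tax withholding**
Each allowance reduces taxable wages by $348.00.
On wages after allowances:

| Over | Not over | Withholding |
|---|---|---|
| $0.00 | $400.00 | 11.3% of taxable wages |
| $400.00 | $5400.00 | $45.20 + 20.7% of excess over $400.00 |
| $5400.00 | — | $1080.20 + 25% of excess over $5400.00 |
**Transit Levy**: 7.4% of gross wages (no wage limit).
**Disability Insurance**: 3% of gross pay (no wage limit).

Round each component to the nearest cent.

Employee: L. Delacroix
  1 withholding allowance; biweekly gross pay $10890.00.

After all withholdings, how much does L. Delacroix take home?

Wage Tax: taxable = $10890.00 − 1×$348.00 = $10542.00
  $1080.20 + 25% × ($10542.00 − $5400.00) = $1080.20 + 25% × $5142.00 = $2365.70
Transit Levy: 7.4% × $10890.00 = $805.86
Disability Insurance: 3% × $10890.00 = $326.70
Total withheld: $2365.70 + $805.86 + $326.70 = $3498.26
Net pay: $10890.00 − $3498.26 = $7391.74

$7391.74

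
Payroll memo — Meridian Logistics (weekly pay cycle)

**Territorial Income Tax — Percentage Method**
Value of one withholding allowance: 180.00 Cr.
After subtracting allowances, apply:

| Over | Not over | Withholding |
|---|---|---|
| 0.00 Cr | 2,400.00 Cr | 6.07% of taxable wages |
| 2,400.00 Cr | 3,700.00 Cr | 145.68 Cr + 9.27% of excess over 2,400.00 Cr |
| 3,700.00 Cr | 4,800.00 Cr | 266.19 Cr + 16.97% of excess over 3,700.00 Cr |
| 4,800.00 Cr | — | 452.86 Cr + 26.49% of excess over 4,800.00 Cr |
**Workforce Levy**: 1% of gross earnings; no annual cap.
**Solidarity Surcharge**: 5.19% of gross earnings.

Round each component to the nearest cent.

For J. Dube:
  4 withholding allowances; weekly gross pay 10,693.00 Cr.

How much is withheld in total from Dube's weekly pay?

2,485.09 Cr

Territorial Income Tax: taxable = 10,693.00 Cr − 4×180.00 Cr = 9,973.00 Cr
  452.86 Cr + 26.49% × (9,973.00 Cr − 4,800.00 Cr) = 452.86 Cr + 26.49% × 5,173.00 Cr = 1,823.19 Cr
Workforce Levy: 1% × 10,693.00 Cr = 106.93 Cr
Solidarity Surcharge: 5.19% × 10,693.00 Cr = 554.97 Cr
Total: 1,823.19 Cr + 106.93 Cr + 554.97 Cr = 2,485.09 Cr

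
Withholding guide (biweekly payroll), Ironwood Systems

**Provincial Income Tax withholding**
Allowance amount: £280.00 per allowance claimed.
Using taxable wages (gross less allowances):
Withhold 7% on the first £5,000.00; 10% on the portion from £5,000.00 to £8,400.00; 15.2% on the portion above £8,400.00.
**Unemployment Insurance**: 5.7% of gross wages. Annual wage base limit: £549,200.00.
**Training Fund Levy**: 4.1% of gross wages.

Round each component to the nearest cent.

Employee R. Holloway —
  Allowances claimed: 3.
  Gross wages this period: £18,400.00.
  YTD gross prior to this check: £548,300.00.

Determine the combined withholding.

Provincial Income Tax: taxable = £18,400.00 − 3×£280.00 = £17,560.00
  £690.00 + 15.2% × (£17,560.00 − £8,400.00) = £690.00 + 15.2% × £9,160.00 = £2,082.32
Unemployment Insurance: cap £549,200.00 − YTD £548,300.00 = £900.00 subject; 5.7% × £900.00 = £51.30
Training Fund Levy: 4.1% × £18,400.00 = £754.40
Total: £2,082.32 + £51.30 + £754.40 = £2,888.02

£2,888.02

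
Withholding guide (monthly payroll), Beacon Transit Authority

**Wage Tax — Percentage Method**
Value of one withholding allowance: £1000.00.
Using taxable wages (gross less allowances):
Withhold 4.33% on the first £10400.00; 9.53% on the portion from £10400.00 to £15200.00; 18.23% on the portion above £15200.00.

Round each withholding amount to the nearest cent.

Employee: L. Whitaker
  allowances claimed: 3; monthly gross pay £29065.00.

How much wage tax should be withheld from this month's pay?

Wage Tax: taxable = £29065.00 − 3×£1000.00 = £26065.00
  £907.76 + 18.23% × (£26065.00 − £15200.00) = £907.76 + 18.23% × £10865.00 = £2888.45

£2888.45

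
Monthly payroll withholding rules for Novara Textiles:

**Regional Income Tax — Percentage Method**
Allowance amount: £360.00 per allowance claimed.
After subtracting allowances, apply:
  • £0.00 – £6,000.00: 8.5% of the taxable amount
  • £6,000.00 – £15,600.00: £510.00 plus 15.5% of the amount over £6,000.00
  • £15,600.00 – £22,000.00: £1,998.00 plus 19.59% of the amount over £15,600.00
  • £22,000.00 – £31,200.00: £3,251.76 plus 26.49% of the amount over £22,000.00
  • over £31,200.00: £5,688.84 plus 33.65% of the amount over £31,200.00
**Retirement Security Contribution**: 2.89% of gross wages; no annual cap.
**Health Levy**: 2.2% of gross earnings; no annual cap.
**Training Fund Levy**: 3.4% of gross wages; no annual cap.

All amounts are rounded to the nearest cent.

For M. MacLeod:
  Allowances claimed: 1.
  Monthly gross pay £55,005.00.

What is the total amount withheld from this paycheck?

Regional Income Tax: taxable = £55,005.00 − 1×£360.00 = £54,645.00
  £5,688.84 + 33.65% × (£54,645.00 − £31,200.00) = £5,688.84 + 33.65% × £23,445.00 = £13,578.08
Retirement Security Contribution: 2.89% × £55,005.00 = £1,589.64
Health Levy: 2.2% × £55,005.00 = £1,210.11
Training Fund Levy: 3.4% × £55,005.00 = £1,870.17
Total: £13,578.08 + £1,589.64 + £1,210.11 + £1,870.17 = £18,248.00

£18,248.00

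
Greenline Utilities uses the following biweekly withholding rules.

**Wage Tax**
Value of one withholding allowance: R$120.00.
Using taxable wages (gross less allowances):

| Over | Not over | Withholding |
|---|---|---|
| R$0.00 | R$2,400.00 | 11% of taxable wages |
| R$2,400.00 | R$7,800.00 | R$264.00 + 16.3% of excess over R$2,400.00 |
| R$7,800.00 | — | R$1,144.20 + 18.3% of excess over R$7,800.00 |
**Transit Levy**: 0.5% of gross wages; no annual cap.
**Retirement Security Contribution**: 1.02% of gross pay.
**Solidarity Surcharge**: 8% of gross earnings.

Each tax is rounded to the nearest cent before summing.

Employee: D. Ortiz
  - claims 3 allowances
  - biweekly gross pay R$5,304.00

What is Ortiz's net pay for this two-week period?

Wage Tax: taxable = R$5,304.00 − 3×R$120.00 = R$4,944.00
  R$264.00 + 16.3% × (R$4,944.00 − R$2,400.00) = R$264.00 + 16.3% × R$2,544.00 = R$678.67
Transit Levy: 0.5% × R$5,304.00 = R$26.52
Retirement Security Contribution: 1.02% × R$5,304.00 = R$54.10
Solidarity Surcharge: 8% × R$5,304.00 = R$424.32
Total withheld: R$678.67 + R$26.52 + R$54.10 + R$424.32 = R$1,183.61
Net pay: R$5,304.00 − R$1,183.61 = R$4,120.39

R$4,120.39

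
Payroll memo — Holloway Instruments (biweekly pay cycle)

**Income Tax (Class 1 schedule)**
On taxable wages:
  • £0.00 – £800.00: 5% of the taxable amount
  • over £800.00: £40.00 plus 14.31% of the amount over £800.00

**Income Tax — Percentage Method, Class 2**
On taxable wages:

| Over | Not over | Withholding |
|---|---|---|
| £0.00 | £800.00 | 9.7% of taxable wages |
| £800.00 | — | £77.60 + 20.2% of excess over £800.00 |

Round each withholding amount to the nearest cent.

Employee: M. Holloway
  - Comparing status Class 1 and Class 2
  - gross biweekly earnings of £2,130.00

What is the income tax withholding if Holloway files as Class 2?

£346.26

Income Tax (Class 2): taxable = £2,130.00
  £77.60 + 20.2% × (£2,130.00 − £800.00) = £77.60 + 20.2% × £1,330.00 = £346.26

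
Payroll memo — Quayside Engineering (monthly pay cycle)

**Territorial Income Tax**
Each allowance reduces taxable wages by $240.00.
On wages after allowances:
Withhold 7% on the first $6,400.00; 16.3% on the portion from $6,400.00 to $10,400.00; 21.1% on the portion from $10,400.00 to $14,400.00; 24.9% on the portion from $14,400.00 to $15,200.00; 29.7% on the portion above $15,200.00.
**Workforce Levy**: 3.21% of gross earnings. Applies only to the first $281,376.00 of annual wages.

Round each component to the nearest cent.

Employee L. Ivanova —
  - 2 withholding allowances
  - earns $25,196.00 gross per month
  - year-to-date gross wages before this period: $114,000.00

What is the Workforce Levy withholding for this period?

Workforce Levy: 3.21% × $25,196.00 = $808.79

$808.79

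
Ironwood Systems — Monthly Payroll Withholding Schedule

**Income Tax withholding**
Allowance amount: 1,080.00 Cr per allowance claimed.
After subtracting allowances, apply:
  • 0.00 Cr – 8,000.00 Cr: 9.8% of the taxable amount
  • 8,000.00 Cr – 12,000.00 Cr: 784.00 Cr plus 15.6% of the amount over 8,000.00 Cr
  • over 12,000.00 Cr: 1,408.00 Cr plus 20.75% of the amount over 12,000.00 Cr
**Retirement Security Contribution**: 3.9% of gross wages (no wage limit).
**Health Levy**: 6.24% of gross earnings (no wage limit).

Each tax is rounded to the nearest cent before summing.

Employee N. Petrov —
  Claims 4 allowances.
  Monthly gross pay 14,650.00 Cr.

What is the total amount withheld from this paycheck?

2,632.99 Cr

Income Tax: taxable = 14,650.00 Cr − 4×1,080.00 Cr = 10,330.00 Cr
  784.00 Cr + 15.6% × (10,330.00 Cr − 8,000.00 Cr) = 784.00 Cr + 15.6% × 2,330.00 Cr = 1,147.48 Cr
Retirement Security Contribution: 3.9% × 14,650.00 Cr = 571.35 Cr
Health Levy: 6.24% × 14,650.00 Cr = 914.16 Cr
Total: 1,147.48 Cr + 571.35 Cr + 914.16 Cr = 2,632.99 Cr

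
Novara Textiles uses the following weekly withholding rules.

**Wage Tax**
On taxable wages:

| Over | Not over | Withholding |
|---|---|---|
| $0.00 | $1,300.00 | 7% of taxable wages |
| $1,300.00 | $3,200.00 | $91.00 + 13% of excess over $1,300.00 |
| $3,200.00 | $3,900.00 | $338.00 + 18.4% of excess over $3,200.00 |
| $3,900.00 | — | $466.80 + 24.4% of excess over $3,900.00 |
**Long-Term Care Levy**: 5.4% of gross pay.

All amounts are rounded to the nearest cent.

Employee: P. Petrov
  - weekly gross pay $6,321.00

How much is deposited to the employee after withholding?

Wage Tax: taxable = $6,321.00
  $466.80 + 24.4% × ($6,321.00 − $3,900.00) = $466.80 + 24.4% × $2,421.00 = $1,057.52
Long-Term Care Levy: 5.4% × $6,321.00 = $341.33
Total withheld: $1,057.52 + $341.33 = $1,398.85
Net pay: $6,321.00 − $1,398.85 = $4,922.15

$4,922.15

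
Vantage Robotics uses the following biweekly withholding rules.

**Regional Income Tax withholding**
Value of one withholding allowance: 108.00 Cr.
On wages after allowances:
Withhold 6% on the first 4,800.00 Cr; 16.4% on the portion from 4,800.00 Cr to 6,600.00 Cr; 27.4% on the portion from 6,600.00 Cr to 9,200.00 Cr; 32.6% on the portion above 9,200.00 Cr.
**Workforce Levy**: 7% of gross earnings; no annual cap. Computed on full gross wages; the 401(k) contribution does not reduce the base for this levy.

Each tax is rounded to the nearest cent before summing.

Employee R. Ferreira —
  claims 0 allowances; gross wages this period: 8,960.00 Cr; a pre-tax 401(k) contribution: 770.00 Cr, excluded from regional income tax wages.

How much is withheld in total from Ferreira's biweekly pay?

Regional Income Tax: taxable = 8,960.00 Cr − 770.00 Cr = 8,190.00 Cr
  583.20 Cr + 27.4% × (8,190.00 Cr − 6,600.00 Cr) = 583.20 Cr + 27.4% × 1,590.00 Cr = 1,018.86 Cr
Workforce Levy: 7% × 8,960.00 Cr = 627.20 Cr
Total: 1,018.86 Cr + 627.20 Cr = 1,646.06 Cr

1,646.06 Cr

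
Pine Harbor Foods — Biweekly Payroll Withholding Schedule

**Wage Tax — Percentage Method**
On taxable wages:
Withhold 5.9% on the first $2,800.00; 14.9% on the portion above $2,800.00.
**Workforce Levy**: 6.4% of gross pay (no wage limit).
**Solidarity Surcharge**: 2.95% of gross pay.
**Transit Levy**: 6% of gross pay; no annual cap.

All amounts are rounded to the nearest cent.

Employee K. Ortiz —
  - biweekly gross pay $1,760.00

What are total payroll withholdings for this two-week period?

$374.00

Wage Tax: taxable = $1,760.00
  5.9% × $1,760.00 = $103.84
Workforce Levy: 6.4% × $1,760.00 = $112.64
Solidarity Surcharge: 2.95% × $1,760.00 = $51.92
Transit Levy: 6% × $1,760.00 = $105.60
Total: $103.84 + $112.64 + $51.92 + $105.60 = $374.00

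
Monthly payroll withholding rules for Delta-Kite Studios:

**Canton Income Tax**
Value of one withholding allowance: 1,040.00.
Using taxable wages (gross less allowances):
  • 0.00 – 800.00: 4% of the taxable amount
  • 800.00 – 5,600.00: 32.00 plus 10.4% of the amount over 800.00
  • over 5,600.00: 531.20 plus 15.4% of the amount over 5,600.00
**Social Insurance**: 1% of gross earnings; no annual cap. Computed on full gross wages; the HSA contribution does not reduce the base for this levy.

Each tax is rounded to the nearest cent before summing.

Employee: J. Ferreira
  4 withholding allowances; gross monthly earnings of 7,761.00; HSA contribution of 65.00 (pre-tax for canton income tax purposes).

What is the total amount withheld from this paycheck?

Canton Income Tax: taxable = 7,761.00 − 65.00 − 4×1,040.00 = 3,536.00
  32.00 + 10.4% × (3,536.00 − 800.00) = 32.00 + 10.4% × 2,736.00 = 316.54
Social Insurance: 1% × 7,761.00 = 77.61
Total: 316.54 + 77.61 = 394.15

394.15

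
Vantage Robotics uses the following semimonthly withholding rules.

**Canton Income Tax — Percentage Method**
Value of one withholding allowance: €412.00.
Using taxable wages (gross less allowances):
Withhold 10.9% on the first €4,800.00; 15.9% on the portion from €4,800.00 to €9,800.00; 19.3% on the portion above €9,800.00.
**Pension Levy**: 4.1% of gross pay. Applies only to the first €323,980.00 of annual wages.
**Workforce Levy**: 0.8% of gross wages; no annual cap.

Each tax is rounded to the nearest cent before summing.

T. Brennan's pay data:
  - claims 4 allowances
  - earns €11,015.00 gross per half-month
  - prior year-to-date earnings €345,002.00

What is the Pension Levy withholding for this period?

€0.00

Pension Levy: YTD €345,002.00 ≥ cap €323,980.00 → €0.00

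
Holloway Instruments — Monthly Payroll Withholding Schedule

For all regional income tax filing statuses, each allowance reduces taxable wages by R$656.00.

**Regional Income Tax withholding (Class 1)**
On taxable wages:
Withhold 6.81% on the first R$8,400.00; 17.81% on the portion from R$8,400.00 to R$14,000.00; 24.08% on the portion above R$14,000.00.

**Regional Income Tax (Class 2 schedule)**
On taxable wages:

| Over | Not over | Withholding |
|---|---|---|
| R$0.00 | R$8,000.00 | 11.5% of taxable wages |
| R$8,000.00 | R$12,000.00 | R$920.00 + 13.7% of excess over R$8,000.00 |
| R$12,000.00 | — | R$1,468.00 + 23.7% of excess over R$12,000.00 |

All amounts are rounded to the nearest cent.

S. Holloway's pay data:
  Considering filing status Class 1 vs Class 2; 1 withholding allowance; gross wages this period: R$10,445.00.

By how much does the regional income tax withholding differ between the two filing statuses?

R$345.67

Regional Income Tax (Class 1): taxable = R$10,445.00 − 1×R$656.00 = R$9,789.00
  R$572.04 + 17.81% × (R$9,789.00 − R$8,400.00) = R$572.04 + 17.81% × R$1,389.00 = R$819.42
Regional Income Tax (Class 2): taxable = R$10,445.00 − 1×R$656.00 = R$9,789.00
  R$920.00 + 13.7% × (R$9,789.00 − R$8,000.00) = R$920.00 + 13.7% × R$1,789.00 = R$1,165.09
Difference: |R$819.42 − R$1,165.09| = R$345.67 (higher under Class 2)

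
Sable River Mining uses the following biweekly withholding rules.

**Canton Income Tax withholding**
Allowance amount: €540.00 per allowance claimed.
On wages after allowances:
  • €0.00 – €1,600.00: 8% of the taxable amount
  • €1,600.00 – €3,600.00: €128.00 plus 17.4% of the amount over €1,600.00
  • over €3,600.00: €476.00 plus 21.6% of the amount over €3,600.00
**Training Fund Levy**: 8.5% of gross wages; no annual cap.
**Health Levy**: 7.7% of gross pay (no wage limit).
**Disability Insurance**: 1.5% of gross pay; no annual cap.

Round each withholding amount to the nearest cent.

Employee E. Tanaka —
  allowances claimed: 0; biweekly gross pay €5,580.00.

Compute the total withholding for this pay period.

€1,891.34

Canton Income Tax: taxable = €5,580.00
  €476.00 + 21.6% × (€5,580.00 − €3,600.00) = €476.00 + 21.6% × €1,980.00 = €903.68
Training Fund Levy: 8.5% × €5,580.00 = €474.30
Health Levy: 7.7% × €5,580.00 = €429.66
Disability Insurance: 1.5% × €5,580.00 = €83.70
Total: €903.68 + €474.30 + €429.66 + €83.70 = €1,891.34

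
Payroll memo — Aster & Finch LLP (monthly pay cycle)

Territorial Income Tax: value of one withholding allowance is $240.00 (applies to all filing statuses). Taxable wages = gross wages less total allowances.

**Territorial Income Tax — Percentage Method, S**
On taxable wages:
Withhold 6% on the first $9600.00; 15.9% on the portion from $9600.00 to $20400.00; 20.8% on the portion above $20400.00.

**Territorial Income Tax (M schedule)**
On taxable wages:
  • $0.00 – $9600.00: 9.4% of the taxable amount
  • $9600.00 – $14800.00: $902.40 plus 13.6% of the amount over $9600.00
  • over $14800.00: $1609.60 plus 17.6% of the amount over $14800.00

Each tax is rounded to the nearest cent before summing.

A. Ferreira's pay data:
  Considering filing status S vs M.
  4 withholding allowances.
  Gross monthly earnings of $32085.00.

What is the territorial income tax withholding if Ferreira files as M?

$4482.80

Territorial Income Tax (M): taxable = $32085.00 − 4×$240.00 = $31125.00
  $1609.60 + 17.6% × ($31125.00 − $14800.00) = $1609.60 + 17.6% × $16325.00 = $4482.80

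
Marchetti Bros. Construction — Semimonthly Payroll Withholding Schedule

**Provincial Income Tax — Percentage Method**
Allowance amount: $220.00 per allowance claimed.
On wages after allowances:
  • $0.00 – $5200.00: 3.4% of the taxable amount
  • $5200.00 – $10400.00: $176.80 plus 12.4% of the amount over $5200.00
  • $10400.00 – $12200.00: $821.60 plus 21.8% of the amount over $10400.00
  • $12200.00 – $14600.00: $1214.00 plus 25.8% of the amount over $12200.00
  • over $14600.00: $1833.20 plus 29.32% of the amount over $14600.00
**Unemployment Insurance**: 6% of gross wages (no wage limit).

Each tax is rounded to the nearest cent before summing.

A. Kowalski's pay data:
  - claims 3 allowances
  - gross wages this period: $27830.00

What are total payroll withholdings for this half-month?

$7188.52

Provincial Income Tax: taxable = $27830.00 − 3×$220.00 = $27170.00
  $1833.20 + 29.32% × ($27170.00 − $14600.00) = $1833.20 + 29.32% × $12570.00 = $5518.72
Unemployment Insurance: 6% × $27830.00 = $1669.80
Total: $5518.72 + $1669.80 = $7188.52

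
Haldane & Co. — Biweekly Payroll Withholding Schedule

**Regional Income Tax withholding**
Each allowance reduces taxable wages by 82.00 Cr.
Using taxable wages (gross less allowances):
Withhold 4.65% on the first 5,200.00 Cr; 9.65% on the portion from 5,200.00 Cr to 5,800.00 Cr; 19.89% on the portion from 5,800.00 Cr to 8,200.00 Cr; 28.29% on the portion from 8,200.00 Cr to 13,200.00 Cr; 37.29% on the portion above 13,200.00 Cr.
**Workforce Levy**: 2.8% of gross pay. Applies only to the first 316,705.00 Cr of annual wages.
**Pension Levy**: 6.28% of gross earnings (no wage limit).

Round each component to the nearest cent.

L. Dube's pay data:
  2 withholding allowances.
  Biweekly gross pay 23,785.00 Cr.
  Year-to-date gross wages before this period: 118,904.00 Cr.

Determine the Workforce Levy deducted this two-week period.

Workforce Levy: 2.8% × 23,785.00 Cr = 665.98 Cr

665.98 Cr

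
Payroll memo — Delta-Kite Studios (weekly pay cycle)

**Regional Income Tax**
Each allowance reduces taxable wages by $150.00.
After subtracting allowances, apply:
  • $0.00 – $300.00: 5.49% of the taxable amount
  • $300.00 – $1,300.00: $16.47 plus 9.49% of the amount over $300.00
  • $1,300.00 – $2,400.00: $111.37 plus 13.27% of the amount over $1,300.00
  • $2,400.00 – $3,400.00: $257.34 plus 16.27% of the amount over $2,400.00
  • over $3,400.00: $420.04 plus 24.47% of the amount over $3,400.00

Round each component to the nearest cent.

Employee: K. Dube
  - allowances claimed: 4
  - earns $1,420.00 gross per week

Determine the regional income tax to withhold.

$65.82

Regional Income Tax: taxable = $1,420.00 − 4×$150.00 = $820.00
  $16.47 + 9.49% × ($820.00 − $300.00) = $16.47 + 9.49% × $520.00 = $65.82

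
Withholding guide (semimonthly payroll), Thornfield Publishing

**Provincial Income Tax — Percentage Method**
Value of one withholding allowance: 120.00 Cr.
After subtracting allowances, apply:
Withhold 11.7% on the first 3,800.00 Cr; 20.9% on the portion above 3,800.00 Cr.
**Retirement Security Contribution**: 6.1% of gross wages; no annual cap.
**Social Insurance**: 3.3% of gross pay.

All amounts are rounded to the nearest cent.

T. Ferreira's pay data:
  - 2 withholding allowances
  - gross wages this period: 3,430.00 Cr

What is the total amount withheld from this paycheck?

Provincial Income Tax: taxable = 3,430.00 Cr − 2×120.00 Cr = 3,190.00 Cr
  11.7% × 3,190.00 Cr = 373.23 Cr
Retirement Security Contribution: 6.1% × 3,430.00 Cr = 209.23 Cr
Social Insurance: 3.3% × 3,430.00 Cr = 113.19 Cr
Total: 373.23 Cr + 209.23 Cr + 113.19 Cr = 695.65 Cr

695.65 Cr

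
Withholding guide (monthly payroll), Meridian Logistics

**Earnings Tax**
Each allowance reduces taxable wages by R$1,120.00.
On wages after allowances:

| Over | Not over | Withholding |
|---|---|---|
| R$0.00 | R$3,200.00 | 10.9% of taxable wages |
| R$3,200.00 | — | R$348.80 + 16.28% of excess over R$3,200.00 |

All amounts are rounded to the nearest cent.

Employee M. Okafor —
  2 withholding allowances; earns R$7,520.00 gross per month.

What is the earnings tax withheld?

R$687.42

Earnings Tax: taxable = R$7,520.00 − 2×R$1,120.00 = R$5,280.00
  R$348.80 + 16.28% × (R$5,280.00 − R$3,200.00) = R$348.80 + 16.28% × R$2,080.00 = R$687.42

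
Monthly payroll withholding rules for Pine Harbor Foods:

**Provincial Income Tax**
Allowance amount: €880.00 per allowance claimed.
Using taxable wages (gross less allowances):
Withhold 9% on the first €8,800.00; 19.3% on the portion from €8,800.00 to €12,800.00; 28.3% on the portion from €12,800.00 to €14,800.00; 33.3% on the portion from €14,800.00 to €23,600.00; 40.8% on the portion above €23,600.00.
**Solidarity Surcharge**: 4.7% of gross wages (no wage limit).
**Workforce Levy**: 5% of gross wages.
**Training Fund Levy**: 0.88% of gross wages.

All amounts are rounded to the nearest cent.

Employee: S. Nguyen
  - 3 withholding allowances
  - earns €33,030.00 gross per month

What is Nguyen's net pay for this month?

€21,704.71

Provincial Income Tax: taxable = €33,030.00 − 3×€880.00 = €30,390.00
  €5,060.40 + 40.8% × (€30,390.00 − €23,600.00) = €5,060.40 + 40.8% × €6,790.00 = €7,830.72
Solidarity Surcharge: 4.7% × €33,030.00 = €1,552.41
Workforce Levy: 5% × €33,030.00 = €1,651.50
Training Fund Levy: 0.88% × €33,030.00 = €290.66
Total withheld: €7,830.72 + €1,552.41 + €1,651.50 + €290.66 = €11,325.29
Net pay: €33,030.00 − €11,325.29 = €21,704.71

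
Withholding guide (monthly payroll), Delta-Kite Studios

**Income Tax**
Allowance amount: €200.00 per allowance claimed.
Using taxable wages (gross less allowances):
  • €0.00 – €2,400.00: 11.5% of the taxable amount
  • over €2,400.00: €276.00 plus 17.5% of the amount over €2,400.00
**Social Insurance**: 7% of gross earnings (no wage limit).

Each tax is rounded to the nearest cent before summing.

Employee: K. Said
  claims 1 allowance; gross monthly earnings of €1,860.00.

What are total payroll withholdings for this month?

€321.10

Income Tax: taxable = €1,860.00 − 1×€200.00 = €1,660.00
  11.5% × €1,660.00 = €190.90
Social Insurance: 7% × €1,860.00 = €130.20
Total: €190.90 + €130.20 = €321.10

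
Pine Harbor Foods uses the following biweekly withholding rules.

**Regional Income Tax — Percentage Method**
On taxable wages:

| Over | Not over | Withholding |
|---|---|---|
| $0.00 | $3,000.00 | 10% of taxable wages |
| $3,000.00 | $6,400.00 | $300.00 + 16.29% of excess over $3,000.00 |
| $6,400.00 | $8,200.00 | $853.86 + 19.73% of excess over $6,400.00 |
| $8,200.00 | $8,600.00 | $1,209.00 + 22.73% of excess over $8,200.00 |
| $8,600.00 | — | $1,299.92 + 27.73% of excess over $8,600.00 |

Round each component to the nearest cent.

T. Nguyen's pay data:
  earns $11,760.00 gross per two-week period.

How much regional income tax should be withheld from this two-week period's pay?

Regional Income Tax: taxable = $11,760.00
  $1,299.92 + 27.73% × ($11,760.00 − $8,600.00) = $1,299.92 + 27.73% × $3,160.00 = $2,176.19

$2,176.19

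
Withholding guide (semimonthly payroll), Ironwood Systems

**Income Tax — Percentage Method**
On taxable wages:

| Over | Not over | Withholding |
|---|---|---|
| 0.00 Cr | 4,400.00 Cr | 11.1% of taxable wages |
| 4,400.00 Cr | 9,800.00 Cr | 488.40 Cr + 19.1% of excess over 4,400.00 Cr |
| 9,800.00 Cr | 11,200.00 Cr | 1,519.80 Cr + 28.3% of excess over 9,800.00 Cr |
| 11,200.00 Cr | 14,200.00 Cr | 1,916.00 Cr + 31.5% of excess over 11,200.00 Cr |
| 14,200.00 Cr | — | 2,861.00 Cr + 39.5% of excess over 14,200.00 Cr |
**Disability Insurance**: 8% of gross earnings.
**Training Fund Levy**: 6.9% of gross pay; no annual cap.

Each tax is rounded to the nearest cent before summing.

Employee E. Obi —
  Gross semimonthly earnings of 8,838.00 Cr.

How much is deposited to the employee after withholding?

Income Tax: taxable = 8,838.00 Cr
  488.40 Cr + 19.1% × (8,838.00 Cr − 4,400.00 Cr) = 488.40 Cr + 19.1% × 4,438.00 Cr = 1,336.06 Cr
Disability Insurance: 8% × 8,838.00 Cr = 707.04 Cr
Training Fund Levy: 6.9% × 8,838.00 Cr = 609.82 Cr
Total withheld: 1,336.06 Cr + 707.04 Cr + 609.82 Cr = 2,652.92 Cr
Net pay: 8,838.00 Cr − 2,652.92 Cr = 6,185.08 Cr

6,185.08 Cr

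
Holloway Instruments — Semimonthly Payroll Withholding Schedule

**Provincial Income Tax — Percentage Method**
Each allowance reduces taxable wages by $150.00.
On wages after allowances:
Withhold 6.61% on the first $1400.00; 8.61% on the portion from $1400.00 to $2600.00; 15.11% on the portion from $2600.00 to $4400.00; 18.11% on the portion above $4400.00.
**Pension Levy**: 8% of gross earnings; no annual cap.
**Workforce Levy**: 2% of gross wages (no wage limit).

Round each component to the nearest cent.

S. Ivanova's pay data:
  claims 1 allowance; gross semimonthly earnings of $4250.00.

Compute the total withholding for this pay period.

$847.51

Provincial Income Tax: taxable = $4250.00 − 1×$150.00 = $4100.00
  $195.86 + 15.11% × ($4100.00 − $2600.00) = $195.86 + 15.11% × $1500.00 = $422.51
Pension Levy: 8% × $4250.00 = $340.00
Workforce Levy: 2% × $4250.00 = $85.00
Total: $422.51 + $340.00 + $85.00 = $847.51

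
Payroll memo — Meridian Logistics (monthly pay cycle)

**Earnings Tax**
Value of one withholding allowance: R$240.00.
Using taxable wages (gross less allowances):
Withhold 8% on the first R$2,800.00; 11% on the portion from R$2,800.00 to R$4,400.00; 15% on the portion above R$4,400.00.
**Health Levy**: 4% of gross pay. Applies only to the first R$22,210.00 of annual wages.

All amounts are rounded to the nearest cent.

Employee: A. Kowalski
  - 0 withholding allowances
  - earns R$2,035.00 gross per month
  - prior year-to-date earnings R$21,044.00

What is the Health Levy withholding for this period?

Health Levy: cap R$22,210.00 − YTD R$21,044.00 = R$1,166.00 subject; 4% × R$1,166.00 = R$46.64

R$46.64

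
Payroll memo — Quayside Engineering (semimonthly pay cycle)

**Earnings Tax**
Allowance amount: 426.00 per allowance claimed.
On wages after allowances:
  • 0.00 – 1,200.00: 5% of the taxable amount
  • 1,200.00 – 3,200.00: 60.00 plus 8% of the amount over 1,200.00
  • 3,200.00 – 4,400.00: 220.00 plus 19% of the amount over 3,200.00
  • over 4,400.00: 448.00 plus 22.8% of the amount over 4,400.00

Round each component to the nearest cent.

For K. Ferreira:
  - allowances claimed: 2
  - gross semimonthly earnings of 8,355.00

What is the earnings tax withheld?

1,155.48

Earnings Tax: taxable = 8,355.00 − 2×426.00 = 7,503.00
  448.00 + 22.8% × (7,503.00 − 4,400.00) = 448.00 + 22.8% × 3,103.00 = 1,155.48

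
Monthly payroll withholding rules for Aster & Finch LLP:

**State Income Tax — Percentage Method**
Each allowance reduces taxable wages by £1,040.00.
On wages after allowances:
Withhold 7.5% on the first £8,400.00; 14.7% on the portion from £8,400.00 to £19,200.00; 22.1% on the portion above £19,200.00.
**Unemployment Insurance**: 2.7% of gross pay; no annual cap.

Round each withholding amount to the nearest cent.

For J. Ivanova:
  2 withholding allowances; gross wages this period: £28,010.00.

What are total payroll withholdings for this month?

£4,461.20

State Income Tax: taxable = £28,010.00 − 2×£1,040.00 = £25,930.00
  £2,217.60 + 22.1% × (£25,930.00 − £19,200.00) = £2,217.60 + 22.1% × £6,730.00 = £3,704.93
Unemployment Insurance: 2.7% × £28,010.00 = £756.27
Total: £3,704.93 + £756.27 = £4,461.20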